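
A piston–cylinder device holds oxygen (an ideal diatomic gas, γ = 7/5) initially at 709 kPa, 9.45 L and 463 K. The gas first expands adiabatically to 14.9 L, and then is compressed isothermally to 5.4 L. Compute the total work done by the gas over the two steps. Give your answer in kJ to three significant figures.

Step 1 (adiabatic): W = (P₁V₁ − P₂V₂)/(γ−1) = (6700 − 5584)/0.4 = 2789 J.
After step 1: P = 374.8 kPa, V = 14.9 L, T = 385.9 K.
Step 2 (isothermal): W = P₁V₁ ln(V₂/V₁) = (5584) ln(5.4/14.9) = -5668 J.
W_total = 2789 − 5668 = -2879 J.

W_total ≈ -2.88 kJ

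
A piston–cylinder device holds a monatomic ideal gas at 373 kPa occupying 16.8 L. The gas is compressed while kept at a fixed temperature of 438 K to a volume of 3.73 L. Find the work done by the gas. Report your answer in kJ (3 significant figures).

Isothermal: W = nRT ln(V₂/V₁) = P₁V₁ ln(V₂/V₁).
P₁V₁ = (373 kPa)(16.8 L) = 6266 J.
W = 6266 × ln(3.73/16.8) = 6266 × -1.505
W_by_gas = -9431 J.

W ≈ -9.43 kJ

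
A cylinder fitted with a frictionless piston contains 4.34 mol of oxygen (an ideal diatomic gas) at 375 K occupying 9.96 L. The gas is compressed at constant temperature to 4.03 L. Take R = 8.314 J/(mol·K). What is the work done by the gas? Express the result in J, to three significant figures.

W ≈ -12200 J

Isothermal: W = nRT ln(V₂/V₁).
W = (4.34)(8.314)(375) × ln(4.03/9.96)
  = 13531 × -0.9048
W_by_gas = -12243 J.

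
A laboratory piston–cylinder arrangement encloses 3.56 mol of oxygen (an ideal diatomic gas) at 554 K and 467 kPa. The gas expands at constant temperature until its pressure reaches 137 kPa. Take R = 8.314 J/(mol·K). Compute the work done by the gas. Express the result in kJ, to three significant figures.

W ≈ 20.1 kJ

Isothermal process: W = nRT ln(V₂/V₁) = nRT ln(P₁/P₂).
W = (3.56)(8.314)(554) × ln(467/137)
  = 16397 × ln(3.409) = 16397 × 1.226
W_by_gas = 20109 J.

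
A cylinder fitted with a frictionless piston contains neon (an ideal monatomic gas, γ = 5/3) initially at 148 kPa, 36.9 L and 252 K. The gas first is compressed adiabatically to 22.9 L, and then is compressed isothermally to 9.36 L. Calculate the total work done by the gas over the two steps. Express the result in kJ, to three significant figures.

Step 1 (adiabatic): W = (P₁V₁ − P₂V₂)/(γ−1) = (5461 − 7506)/0.667 = -3067 J.
After step 1: P = 327.8 kPa, V = 22.9 L, T = 346.4 K.
Step 2 (isothermal): W = P₁V₁ ln(V₂/V₁) = (7506) ln(9.36/22.9) = -6716 J.
W_total = -3067 − 6716 = -9783 J.

W_total ≈ -9.78 kJ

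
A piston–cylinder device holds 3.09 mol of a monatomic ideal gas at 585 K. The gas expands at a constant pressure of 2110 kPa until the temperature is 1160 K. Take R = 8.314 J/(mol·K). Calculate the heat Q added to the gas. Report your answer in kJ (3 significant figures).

Isobaric: W = nRΔT = (3.09)(8.314)(575) = 14772 J.
ΔU = nCᵥΔT with Cᵥ = 3R/2: ΔU = (3.09)(12.47)(575) = 22158 J.
Q = ΔU + W = 22158 + 14772 = 36930 J.

Q ≈ 36.9 kJ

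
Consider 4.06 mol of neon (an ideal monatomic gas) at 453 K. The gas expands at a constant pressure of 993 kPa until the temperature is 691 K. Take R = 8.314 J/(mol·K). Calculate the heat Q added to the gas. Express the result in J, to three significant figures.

Isobaric: W = nRΔT = (4.06)(8.314)(238) = 8034 J.
ΔU = nCᵥΔT with Cᵥ = 3R/2: ΔU = (4.06)(12.47)(238) = 12050 J.
Q = ΔU + W = 12050 + 8034 = 20084 J.

Q ≈ 20100 J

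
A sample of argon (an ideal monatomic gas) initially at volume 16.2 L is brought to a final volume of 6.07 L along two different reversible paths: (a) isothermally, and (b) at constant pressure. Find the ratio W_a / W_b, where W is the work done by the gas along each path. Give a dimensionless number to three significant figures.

Path (a) isothermal: W = P₁V₁ ln(V₂/V₁) → W_a/(P₁V₁) = -0.9817.
Path (b) isobaric: W = P₁(V₂ − V₁) → W_b/(P₁V₁) = -0.6253.
W_a / W_b = -0.9817 / -0.6253 = 1.57.

W_a / W_b ≈ 1.57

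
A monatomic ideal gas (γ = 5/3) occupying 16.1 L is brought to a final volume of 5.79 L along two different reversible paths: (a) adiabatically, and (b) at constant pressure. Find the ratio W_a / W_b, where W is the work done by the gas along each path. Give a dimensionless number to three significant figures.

Path (a) adiabatic: W = P₁V₁(1 − (V₁/V₂)^(γ−1))/(γ−1) → W_a/(P₁V₁) = -1.466.
Path (b) isobaric: W = P₁(V₂ − V₁) → W_b/(P₁V₁) = -0.6404.
W_a / W_b = -1.466 / -0.6404 = 2.289.

W_a / W_b ≈ 2.29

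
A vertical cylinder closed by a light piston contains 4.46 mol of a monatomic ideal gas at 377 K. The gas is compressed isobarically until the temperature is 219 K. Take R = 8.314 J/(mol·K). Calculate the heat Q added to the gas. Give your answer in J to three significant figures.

Q ≈ -14600 J

Isobaric: W = nRΔT = (4.46)(8.314)(-158) = -5859 J.
ΔU = nCᵥΔT with Cᵥ = 3R/2: ΔU = (4.46)(12.47)(-158) = -8788 J.
Q = ΔU + W = -8788 − 5859 = -14647 J.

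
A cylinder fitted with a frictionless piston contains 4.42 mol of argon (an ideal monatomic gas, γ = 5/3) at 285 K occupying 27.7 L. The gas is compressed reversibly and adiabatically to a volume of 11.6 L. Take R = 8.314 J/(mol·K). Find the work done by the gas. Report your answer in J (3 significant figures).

Adiabatic: TV^(γ−1) = const with γ = 5/3.
T₂ = T₁ (V₁/V₂)^(γ−1) = 285 × (27.7/11.6)^0.667 = 285 × 1.787 = 509.2 K.
W_by = nCᵥ(T₁ − T₂) = (4.42)(12.47)(285 − 509.2) = -12356 J.

W ≈ -12400 J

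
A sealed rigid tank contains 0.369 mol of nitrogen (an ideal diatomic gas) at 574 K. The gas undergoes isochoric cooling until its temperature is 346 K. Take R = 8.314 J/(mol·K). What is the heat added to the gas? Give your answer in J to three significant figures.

Constant volume ⇒ W = 0, so Q = ΔU = nCᵥΔT with Cᵥ = 5R/2 = 20.79 J/(mol·K).
ΔU = (0.369)(20.79)(346 − 574) = -1749 J.

Q ≈ -1750 J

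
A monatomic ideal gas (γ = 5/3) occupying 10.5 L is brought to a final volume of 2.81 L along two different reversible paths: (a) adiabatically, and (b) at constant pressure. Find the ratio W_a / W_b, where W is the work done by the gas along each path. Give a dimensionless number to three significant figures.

Path (a) adiabatic: W = P₁V₁(1 − (V₁/V₂)^(γ−1))/(γ−1) → W_a/(P₁V₁) = -2.112.
Path (b) isobaric: W = P₁(V₂ − V₁) → W_b/(P₁V₁) = -0.7324.
W_a / W_b = -2.112 / -0.7324 = 2.884.

W_a / W_b ≈ 2.88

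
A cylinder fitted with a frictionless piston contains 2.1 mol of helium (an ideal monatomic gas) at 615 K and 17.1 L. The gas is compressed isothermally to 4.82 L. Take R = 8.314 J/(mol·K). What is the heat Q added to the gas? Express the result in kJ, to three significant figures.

Isothermal ⇒ ΔU = 0, so Q = W = nRT ln(V₂/V₁).
Q = (2.1)(8.314)(615) ln(4.82/17.1) = 10738 × -1.266 = -13597 J.

Q ≈ -13.6 kJ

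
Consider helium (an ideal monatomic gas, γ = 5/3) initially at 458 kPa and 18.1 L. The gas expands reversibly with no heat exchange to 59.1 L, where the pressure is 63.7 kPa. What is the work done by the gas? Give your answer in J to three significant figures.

Adiabatic: W = (P₁V₁ − P₂V₂)/(γ − 1) with γ = 5/3.
P₁V₁ = 8290 J, P₂V₂ = 3765 J.
W = (8290 − 3765) / 0.6667 = 6788 J.

W ≈ 6790 J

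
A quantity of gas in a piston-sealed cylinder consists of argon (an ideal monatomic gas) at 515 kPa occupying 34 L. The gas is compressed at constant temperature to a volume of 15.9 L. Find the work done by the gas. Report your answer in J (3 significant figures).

W ≈ -13300 J

Isothermal: W = nRT ln(V₂/V₁) = P₁V₁ ln(V₂/V₁).
P₁V₁ = (515 kPa)(34 L) = 17510 J.
W = 17510 × ln(15.9/34) = 17510 × -0.76
W_by_gas = -13308 J.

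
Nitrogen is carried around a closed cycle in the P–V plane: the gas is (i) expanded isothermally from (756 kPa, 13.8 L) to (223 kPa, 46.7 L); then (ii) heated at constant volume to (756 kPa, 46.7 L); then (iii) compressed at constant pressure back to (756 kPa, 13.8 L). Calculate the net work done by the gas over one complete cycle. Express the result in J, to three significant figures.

Leg (i): W = PᵢVᵢ ln(V_f/Vᵢ) = (10433) ln(46.7/13.8) = 12718 J.
Leg (ii): W = 0.
Leg (iii): W = PΔV = (756)(13.8 − 46.7) = -24872 J.
W_net = 12718 − 24872 = -12154 J.

W_net ≈ -12200 J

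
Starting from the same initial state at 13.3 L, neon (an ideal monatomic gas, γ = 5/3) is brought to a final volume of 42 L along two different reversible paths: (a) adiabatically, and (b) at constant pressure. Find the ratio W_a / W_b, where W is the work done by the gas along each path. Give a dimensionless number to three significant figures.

W_a / W_b ≈ 0.372

Path (a) adiabatic: W = P₁V₁(1 − (V₁/V₂)^(γ−1))/(γ−1) → W_a/(P₁V₁) = 0.8031.
Path (b) isobaric: W = P₁(V₂ − V₁) → W_b/(P₁V₁) = 2.158.
W_a / W_b = 0.8031 / 2.158 = 0.3722.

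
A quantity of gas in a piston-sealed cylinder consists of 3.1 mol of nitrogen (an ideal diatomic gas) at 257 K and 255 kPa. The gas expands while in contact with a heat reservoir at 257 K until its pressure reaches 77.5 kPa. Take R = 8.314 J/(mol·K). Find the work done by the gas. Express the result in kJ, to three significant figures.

Isothermal process: W = nRT ln(V₂/V₁) = nRT ln(P₁/P₂).
W = (3.1)(8.314)(257) × ln(255/77.5)
  = 6624 × ln(3.29) = 6624 × 1.191
W_by_gas = 7889 J.

W ≈ 7.89 kJ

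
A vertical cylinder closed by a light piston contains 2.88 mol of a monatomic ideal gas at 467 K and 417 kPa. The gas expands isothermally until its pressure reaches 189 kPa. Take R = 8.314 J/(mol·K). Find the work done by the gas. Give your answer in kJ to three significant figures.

Isothermal process: W = nRT ln(V₂/V₁) = nRT ln(P₁/P₂).
W = (2.88)(8.314)(467) × ln(417/189)
  = 11182 × ln(2.206) = 11182 × 0.7913
W_by_gas = 8849 J.

W ≈ 8.85 kJ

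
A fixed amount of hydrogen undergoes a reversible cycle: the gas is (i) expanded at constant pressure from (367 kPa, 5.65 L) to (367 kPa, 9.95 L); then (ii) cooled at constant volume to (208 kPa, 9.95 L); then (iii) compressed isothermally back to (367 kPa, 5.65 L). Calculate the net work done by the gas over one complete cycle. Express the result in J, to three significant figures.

Leg (i): W = PΔV = (367)(9.95 − 5.65) = 1578 J.
Leg (ii): W = 0.
Leg (iii): W = PᵢVᵢ ln(V_f/Vᵢ) = (2070) ln(5.65/9.95) = -1171 J.
W_net = 1578 − 1171 = 406.9 J.

W_net ≈ 407 J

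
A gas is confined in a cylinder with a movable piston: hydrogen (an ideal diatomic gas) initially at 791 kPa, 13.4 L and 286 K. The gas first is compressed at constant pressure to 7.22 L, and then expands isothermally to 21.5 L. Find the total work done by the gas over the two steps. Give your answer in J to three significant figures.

Step 1 (isobaric): W = PΔV = (791 kPa)(7.22 − 13.4 L) = -4888 J.
After step 1: P = 791 kPa, V = 7.22 L, T = 154.1 K.
Step 2 (isothermal): W = P₁V₁ ln(V₂/V₁) = (5711) ln(21.5/7.22) = 6232 J.
W_total = -4888 + 6232 = 1343 J.

W_total ≈ 1340 J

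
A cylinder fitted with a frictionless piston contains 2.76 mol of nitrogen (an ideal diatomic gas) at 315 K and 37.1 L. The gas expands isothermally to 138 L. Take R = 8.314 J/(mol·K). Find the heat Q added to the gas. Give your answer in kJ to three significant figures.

Isothermal ⇒ ΔU = 0, so Q = W = nRT ln(V₂/V₁).
Q = (2.76)(8.314)(315) ln(138/37.1) = 7228 × 1.314 = 9495 J.

Q ≈ 9.50 kJ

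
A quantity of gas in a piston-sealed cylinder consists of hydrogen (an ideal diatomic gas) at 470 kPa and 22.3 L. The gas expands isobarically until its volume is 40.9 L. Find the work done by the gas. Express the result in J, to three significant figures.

Isobaric: W = P ΔV.
W = (470 kPa)(40.9 − 22.3 L) = (470)(18.6) = 8742 J.

W ≈ 8740 J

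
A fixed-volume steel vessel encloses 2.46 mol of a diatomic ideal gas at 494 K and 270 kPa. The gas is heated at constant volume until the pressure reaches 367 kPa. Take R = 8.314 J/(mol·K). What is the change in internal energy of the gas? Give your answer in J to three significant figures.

Constant volume ⇒ W = 0, so Q = ΔU = nCᵥΔT with Cᵥ = 5R/2 = 20.79 J/(mol·K).
At constant V, T₂/T₁ = P₂/P₁ ⇒ ΔT = T₁(P₂/P₁ − 1) = 494·(367/270 − 1) = 177.5 K.
ΔU = (2.46)(20.79)(177.5) = 9074 J.

ΔU ≈ 9070 J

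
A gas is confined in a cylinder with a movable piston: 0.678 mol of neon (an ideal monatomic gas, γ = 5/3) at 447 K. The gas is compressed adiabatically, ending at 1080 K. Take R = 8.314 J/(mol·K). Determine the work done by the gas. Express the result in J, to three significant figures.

Adiabatic ⇒ Q = 0, so W_by = −ΔU = nCᵥ(T₁ − T₂).
Cᵥ = 3R/2 = 12.47 J/(mol·K).
W = (0.678)(12.47)(447 − 1080) = -5352 J.

W ≈ -5350 J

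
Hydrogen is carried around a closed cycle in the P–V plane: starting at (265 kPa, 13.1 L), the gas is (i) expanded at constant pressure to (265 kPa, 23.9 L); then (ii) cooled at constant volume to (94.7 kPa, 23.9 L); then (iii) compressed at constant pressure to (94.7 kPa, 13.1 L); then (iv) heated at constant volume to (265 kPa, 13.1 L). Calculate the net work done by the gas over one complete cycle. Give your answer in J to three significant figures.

W_net ≈ 1840 J

Constant-volume legs do no work.
W(i) = (265)(23.9 − 13.1) = 2862 J; W(iii) = (94.7)(13.1 − 23.9) = -1023 J.
W_net = 2862 − 1023 = 1839 J (the clockwise enclosed area).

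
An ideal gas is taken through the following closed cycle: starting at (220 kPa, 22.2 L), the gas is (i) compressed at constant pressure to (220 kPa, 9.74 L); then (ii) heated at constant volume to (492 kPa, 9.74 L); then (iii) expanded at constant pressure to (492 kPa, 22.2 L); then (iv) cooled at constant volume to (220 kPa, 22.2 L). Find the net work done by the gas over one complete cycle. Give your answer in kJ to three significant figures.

Constant-volume legs do no work.
W(i) = (220)(9.74 − 22.2) = -2741 J; W(iii) = (492)(22.2 − 9.74) = 6130 J.
W_net = -2741 + 6130 = 3389 J (the clockwise enclosed area).

W_net ≈ 3.39 kJ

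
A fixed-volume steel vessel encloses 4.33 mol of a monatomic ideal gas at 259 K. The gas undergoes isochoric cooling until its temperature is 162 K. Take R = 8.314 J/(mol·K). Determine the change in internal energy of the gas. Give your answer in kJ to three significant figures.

Constant volume ⇒ W = 0, so Q = ΔU = nCᵥΔT with Cᵥ = 3R/2 = 12.47 J/(mol·K).
ΔU = (4.33)(12.47)(162 − 259) = -5238 J.

ΔU ≈ -5.24 kJ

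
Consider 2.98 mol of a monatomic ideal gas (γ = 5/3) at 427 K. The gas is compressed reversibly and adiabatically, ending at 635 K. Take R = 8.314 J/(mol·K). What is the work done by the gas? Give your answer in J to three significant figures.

Adiabatic ⇒ Q = 0, so W_by = −ΔU = nCᵥ(T₁ − T₂).
Cᵥ = 3R/2 = 12.47 J/(mol·K).
W = (2.98)(12.47)(427 − 635) = -7730 J.

W ≈ -7730 J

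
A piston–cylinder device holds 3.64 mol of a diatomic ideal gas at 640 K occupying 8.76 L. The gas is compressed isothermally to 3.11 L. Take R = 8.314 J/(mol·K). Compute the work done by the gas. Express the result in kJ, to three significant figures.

W ≈ -20.1 kJ

Isothermal: W = nRT ln(V₂/V₁).
W = (3.64)(8.314)(640) × ln(3.11/8.76)
  = 19368 × -1.036
W_by_gas = -20057 J.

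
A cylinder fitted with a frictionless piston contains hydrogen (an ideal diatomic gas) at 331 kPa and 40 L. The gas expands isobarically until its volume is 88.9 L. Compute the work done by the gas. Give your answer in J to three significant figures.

Isobaric: W = P ΔV.
W = (331 kPa)(88.9 − 40 L) = (331)(48.9) = 16186 J.

W ≈ 16200 J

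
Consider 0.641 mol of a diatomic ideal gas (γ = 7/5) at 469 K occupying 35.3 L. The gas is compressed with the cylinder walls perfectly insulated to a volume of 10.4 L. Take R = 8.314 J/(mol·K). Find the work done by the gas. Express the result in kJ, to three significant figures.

W ≈ -3.94 kJ

Adiabatic: TV^(γ−1) = const with γ = 7/5.
T₂ = T₁ (V₁/V₂)^(γ−1) = 469 × (35.3/10.4)^0.4 = 469 × 1.63 = 764.7 K.
W_by = nCᵥ(T₁ − T₂) = (0.641)(20.79)(469 − 764.7) = -3939 J.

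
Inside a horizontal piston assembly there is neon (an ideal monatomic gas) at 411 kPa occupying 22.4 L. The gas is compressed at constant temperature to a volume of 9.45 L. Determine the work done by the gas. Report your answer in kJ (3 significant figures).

Isothermal: W = nRT ln(V₂/V₁) = P₁V₁ ln(V₂/V₁).
P₁V₁ = (411 kPa)(22.4 L) = 9206 J.
W = 9206 × ln(9.45/22.4) = 9206 × -0.863
W_by_gas = -7946 J.

W ≈ -7.95 kJ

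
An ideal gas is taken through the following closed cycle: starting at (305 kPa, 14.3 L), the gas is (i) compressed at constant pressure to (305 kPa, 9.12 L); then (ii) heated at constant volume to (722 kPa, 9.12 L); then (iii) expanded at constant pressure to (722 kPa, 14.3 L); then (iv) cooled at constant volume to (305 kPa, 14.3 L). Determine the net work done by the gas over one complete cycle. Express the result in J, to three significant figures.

Constant-volume legs do no work.
W(i) = (305)(9.12 − 14.3) = -1580 J; W(iii) = (722)(14.3 − 9.12) = 3740 J.
W_net = -1580 + 3740 = 2160 J (the clockwise enclosed area).

W_net ≈ 2160 J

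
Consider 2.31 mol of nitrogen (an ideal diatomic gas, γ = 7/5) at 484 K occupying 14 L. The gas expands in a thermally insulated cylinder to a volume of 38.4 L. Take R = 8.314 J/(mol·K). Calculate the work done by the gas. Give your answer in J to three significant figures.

Adiabatic: TV^(γ−1) = const with γ = 7/5.
T₂ = T₁ (V₁/V₂)^(γ−1) = 484 × (14/38.4)^0.4 = 484 × 0.6679 = 323.3 K.
W_by = nCᵥ(T₁ − T₂) = (2.31)(20.79)(484 − 323.3) = 7717 J.

W ≈ 7720 J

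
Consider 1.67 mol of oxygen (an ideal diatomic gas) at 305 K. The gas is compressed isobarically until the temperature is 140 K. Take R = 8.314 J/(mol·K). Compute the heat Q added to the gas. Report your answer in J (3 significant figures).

Q ≈ -8020 J

Isobaric: W = nRΔT = (1.67)(8.314)(-165) = -2291 J.
ΔU = nCᵥΔT with Cᵥ = 5R/2: ΔU = (1.67)(20.79)(-165) = -5727 J.
Q = ΔU + W = -5727 − 2291 = -8018 J.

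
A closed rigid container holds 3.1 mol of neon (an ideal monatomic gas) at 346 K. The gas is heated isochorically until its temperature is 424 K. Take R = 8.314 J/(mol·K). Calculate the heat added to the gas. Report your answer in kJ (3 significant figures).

Q ≈ 3.02 kJ

Constant volume ⇒ W = 0, so Q = ΔU = nCᵥΔT with Cᵥ = 3R/2 = 12.47 J/(mol·K).
ΔU = (3.1)(12.47)(424 − 346) = 3015 J.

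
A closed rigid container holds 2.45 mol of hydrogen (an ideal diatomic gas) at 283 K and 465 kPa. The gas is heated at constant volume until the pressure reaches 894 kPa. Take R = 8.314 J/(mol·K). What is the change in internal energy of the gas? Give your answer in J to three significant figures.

ΔU ≈ 13300 J

Constant volume ⇒ W = 0, so Q = ΔU = nCᵥΔT with Cᵥ = 5R/2 = 20.79 J/(mol·K).
At constant V, T₂/T₁ = P₂/P₁ ⇒ ΔT = T₁(P₂/P₁ − 1) = 283·(894/465 − 1) = 261.1 K.
ΔU = (2.45)(20.79)(261.1) = 13296 J.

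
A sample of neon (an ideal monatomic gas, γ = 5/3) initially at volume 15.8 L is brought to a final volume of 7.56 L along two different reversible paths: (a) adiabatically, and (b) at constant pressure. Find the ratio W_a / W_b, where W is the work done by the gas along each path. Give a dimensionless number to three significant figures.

W_a / W_b ≈ 1.83

Path (a) adiabatic: W = P₁V₁(1 − (V₁/V₂)^(γ−1))/(γ−1) → W_a/(P₁V₁) = -0.952.
Path (b) isobaric: W = P₁(V₂ − V₁) → W_b/(P₁V₁) = -0.5215.
W_a / W_b = -0.952 / -0.5215 = 1.825.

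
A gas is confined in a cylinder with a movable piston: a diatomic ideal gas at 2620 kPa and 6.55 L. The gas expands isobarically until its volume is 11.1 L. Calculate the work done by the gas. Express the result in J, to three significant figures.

W ≈ 11900 J

Isobaric: W = P ΔV.
W = (2620 kPa)(11.1 − 6.55 L) = (2620)(4.55) = 11921 J.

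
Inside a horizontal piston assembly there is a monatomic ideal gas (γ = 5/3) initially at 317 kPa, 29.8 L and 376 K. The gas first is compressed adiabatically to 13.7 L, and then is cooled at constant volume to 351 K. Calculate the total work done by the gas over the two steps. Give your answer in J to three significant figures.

Step 1 (adiabatic): W = (P₁V₁ − P₂V₂)/(γ−1) = (9447 − 15859)/0.667 = -9618 J.
Step 2 (isochoric): W = 0 (constant volume).
W_total = -9618 + 0 = -9618 J.

W_total ≈ -9620 J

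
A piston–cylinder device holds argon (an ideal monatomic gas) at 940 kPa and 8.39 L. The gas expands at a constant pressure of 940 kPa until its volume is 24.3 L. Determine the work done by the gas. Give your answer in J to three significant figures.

Isobaric: W = P ΔV.
W = (940 kPa)(24.3 − 8.39 L) = (940)(15.91) = 14955 J.

W ≈ 15000 J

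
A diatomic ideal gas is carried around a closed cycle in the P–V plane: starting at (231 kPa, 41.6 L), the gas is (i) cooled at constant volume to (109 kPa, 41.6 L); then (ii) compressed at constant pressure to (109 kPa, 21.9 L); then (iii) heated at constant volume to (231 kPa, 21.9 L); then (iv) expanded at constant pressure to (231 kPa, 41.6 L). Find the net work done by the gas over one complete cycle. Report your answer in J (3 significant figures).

Constant-volume legs do no work.
W(ii) = (109)(21.9 − 41.6) = -2147 J; W(iv) = (231)(41.6 − 21.9) = 4551 J.
W_net = -2147 + 4551 = 2403 J (the clockwise enclosed area).

W_net ≈ 2400 J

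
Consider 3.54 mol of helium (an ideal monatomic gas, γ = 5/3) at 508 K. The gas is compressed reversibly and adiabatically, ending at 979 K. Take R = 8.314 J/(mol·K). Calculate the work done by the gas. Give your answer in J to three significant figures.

W ≈ -20800 J

Adiabatic ⇒ Q = 0, so W_by = −ΔU = nCᵥ(T₁ − T₂).
Cᵥ = 3R/2 = 12.47 J/(mol·K).
W = (3.54)(12.47)(508 − 979) = -20793 J.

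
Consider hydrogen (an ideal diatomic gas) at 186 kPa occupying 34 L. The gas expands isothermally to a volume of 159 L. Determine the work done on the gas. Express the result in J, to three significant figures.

Isothermal: W = nRT ln(V₂/V₁) = P₁V₁ ln(V₂/V₁).
P₁V₁ = (186 kPa)(34 L) = 6324 J.
W = 6324 × ln(159/34) = 6324 × 1.543
W_by_gas = 9755 J; work on gas = −W_by = -9755 J.

W ≈ -9760 J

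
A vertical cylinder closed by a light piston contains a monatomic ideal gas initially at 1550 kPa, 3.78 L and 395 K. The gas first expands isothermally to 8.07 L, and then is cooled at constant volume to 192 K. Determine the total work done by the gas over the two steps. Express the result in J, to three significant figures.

W_total ≈ 4440 J

Step 1 (isothermal): W = P₁V₁ ln(V₂/V₁) = (5859) ln(8.07/3.78) = 4444 J.
Step 2 (isochoric): W = 0 (constant volume).
W_total = 4444 + 0 = 4444 J.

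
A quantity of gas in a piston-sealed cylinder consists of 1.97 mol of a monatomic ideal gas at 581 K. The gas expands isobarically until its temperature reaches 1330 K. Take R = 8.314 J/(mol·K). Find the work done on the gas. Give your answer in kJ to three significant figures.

Isobaric: W = P ΔV = nR ΔT.
W = (1.97)(8.314)(1330 − 581) = 12268 J.
Work on gas = −W_by = -12268 J.

W ≈ -12.3 kJ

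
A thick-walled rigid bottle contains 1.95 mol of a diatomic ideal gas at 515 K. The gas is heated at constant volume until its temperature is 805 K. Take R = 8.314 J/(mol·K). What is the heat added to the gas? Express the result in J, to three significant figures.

Q ≈ 11800 J

Constant volume ⇒ W = 0, so Q = ΔU = nCᵥΔT with Cᵥ = 5R/2 = 20.79 J/(mol·K).
ΔU = (1.95)(20.79)(805 − 515) = 11754 J.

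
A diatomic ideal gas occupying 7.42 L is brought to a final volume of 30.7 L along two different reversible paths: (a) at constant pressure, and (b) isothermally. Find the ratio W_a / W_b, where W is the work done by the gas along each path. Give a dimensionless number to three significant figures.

W_a / W_b ≈ 2.21

Path (a) isobaric: W = P₁(V₂ − V₁) → W_a/(P₁V₁) = 3.137.
Path (b) isothermal: W = P₁V₁ ln(V₂/V₁) → W_b/(P₁V₁) = 1.42.
W_a / W_b = 3.137 / 1.42 = 2.209.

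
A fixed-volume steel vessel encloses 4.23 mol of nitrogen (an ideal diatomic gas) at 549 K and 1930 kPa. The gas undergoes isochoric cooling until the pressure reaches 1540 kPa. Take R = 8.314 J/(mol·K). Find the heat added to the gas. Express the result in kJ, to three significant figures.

Q ≈ -9.75 kJ

Constant volume ⇒ W = 0, so Q = ΔU = nCᵥΔT with Cᵥ = 5R/2 = 20.79 J/(mol·K).
At constant V, T₂/T₁ = P₂/P₁ ⇒ ΔT = T₁(P₂/P₁ − 1) = 549·(1540/1930 − 1) = -110.9 K.
ΔU = (4.23)(20.79)(-110.9) = -9754 J.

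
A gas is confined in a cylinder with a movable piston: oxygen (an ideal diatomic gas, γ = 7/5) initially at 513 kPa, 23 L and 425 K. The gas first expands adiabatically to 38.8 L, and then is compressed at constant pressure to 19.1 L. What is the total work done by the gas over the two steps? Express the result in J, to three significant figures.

Step 1 (adiabatic): W = (P₁V₁ − P₂V₂)/(γ−1) = (11799 − 9572)/0.4 = 5567 J.
After step 1: P = 246.7 kPa, V = 38.8 L, T = 344.8 K.
Step 2 (isobaric): W = PΔV = (246.7 kPa)(19.1 − 38.8 L) = -4860 J.
W_total = 5567 − 4860 = 707.4 J.

W_total ≈ 707 J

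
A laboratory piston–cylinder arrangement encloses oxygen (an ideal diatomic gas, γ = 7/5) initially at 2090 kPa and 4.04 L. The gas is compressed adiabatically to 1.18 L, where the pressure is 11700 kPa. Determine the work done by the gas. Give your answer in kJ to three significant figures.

Adiabatic: W = (P₁V₁ − P₂V₂)/(γ − 1) with γ = 7/5.
P₁V₁ = 8444 J, P₂V₂ = 13806 J.
W = (8444 − 13806) / 0.4 = -13406 J.

W ≈ -13.4 kJ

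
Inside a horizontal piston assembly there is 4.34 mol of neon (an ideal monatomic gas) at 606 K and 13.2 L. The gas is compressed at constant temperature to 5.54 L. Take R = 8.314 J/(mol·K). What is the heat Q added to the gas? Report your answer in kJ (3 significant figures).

Isothermal ⇒ ΔU = 0, so Q = W = nRT ln(V₂/V₁).
Q = (4.34)(8.314)(606) ln(5.54/13.2) = 21866 × -0.8682 = -18985 J.

Q ≈ -19.0 kJ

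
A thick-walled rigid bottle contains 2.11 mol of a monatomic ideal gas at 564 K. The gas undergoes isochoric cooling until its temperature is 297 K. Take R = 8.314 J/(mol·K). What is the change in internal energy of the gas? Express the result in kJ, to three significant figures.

Constant volume ⇒ W = 0, so Q = ΔU = nCᵥΔT with Cᵥ = 3R/2 = 12.47 J/(mol·K).
ΔU = (2.11)(12.47)(297 − 564) = -7026 J.

ΔU ≈ -7.03 kJ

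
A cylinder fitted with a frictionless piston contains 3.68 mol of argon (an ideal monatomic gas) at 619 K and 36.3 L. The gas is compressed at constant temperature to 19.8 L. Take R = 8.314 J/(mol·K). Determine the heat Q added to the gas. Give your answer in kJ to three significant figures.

Isothermal ⇒ ΔU = 0, so Q = W = nRT ln(V₂/V₁).
Q = (3.68)(8.314)(619) ln(19.8/36.3) = 18939 × -0.6061 = -11479 J.

Q ≈ -11.5 kJ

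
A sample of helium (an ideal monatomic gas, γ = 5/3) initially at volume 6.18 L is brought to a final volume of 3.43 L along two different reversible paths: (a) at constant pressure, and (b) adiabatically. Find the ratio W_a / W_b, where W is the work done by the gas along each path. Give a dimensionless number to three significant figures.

W_a / W_b ≈ 0.617

Path (a) isobaric: W = P₁(V₂ − V₁) → W_a/(P₁V₁) = -0.445.
Path (b) adiabatic: W = P₁V₁(1 − (V₁/V₂)^(γ−1))/(γ−1) → W_b/(P₁V₁) = -0.721.
W_a / W_b = -0.445 / -0.721 = 0.6172.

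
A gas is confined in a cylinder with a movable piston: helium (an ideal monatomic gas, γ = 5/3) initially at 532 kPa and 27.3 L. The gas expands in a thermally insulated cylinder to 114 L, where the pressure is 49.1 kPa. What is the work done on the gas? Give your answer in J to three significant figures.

Adiabatic: W = (P₁V₁ − P₂V₂)/(γ − 1) with γ = 5/3.
P₁V₁ = 14524 J, P₂V₂ = 5597 J.
W = (14524 − 5597) / 0.6667 = 13389 J.
Work on gas = −W_by = -13389 J.

W ≈ -13400 J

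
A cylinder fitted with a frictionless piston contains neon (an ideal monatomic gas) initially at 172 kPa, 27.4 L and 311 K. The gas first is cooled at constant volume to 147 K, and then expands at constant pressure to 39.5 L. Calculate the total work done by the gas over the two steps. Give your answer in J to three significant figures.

W_total ≈ 984 J

Step 1 (isochoric): W = 0 (constant volume).
After step 1: P = 81.3 kPa (V unchanged).
Step 2 (isobaric): W = PΔV = (81.3 kPa)(39.5 − 27.4 L) = 983.7 J.
W_total = 0 + 983.7 = 983.7 J.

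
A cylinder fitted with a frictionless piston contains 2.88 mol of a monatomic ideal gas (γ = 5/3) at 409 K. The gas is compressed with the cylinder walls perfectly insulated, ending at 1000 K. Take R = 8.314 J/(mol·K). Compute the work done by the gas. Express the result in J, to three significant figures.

W ≈ -21200 J

Adiabatic ⇒ Q = 0, so W_by = −ΔU = nCᵥ(T₁ − T₂).
Cᵥ = 3R/2 = 12.47 J/(mol·K).
W = (2.88)(12.47)(409 − 1000) = -21227 J.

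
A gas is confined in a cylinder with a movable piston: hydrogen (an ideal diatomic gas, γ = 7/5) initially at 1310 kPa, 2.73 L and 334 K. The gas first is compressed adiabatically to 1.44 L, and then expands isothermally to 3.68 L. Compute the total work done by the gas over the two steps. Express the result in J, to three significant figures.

W_total ≈ 1730 J

Step 1 (adiabatic): W = (P₁V₁ − P₂V₂)/(γ−1) = (3576 − 4619)/0.4 = -2607 J.
After step 1: P = 3208 kPa, V = 1.44 L, T = 431.4 K.
Step 2 (isothermal): W = P₁V₁ ln(V₂/V₁) = (4619) ln(3.68/1.44) = 4334 J.
W_total = -2607 + 4334 = 1727 J.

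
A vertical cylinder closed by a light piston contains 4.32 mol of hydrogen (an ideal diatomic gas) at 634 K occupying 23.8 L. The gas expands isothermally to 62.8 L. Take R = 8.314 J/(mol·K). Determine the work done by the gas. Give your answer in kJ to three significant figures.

Isothermal: W = nRT ln(V₂/V₁).
W = (4.32)(8.314)(634) × ln(62.8/23.8)
  = 22771 × 0.9703
W_by_gas = 22094 J.

W ≈ 22.1 kJ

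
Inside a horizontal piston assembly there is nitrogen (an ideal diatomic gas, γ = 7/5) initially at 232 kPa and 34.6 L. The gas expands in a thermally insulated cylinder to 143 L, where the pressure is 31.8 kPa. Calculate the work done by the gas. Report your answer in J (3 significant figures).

Adiabatic: W = (P₁V₁ − P₂V₂)/(γ − 1) with γ = 7/5.
P₁V₁ = 8027 J, P₂V₂ = 4547 J.
W = (8027 − 4547) / 0.4 = 8700 J.

W ≈ 8700 J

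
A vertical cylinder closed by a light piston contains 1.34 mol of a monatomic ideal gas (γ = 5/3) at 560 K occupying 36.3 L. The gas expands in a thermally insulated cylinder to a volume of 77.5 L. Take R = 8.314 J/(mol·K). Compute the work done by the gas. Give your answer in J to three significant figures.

W ≈ 3710 J

Adiabatic: TV^(γ−1) = const with γ = 5/3.
T₂ = T₁ (V₁/V₂)^(γ−1) = 560 × (36.3/77.5)^0.667 = 560 × 0.6031 = 337.7 K.
W_by = nCᵥ(T₁ − T₂) = (1.34)(12.47)(560 − 337.7) = 3714 J.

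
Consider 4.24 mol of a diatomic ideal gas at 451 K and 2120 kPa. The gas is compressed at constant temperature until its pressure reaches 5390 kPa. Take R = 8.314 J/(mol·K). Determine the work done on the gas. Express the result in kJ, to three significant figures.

Isothermal process: W = nRT ln(V₂/V₁) = nRT ln(P₁/P₂).
W = (4.24)(8.314)(451) × ln(2120/5390)
  = 15898 × ln(0.3933) = 15898 × -0.9331
W_by_gas = -14835 J; work on gas = −W_by = 14835 J.

W ≈ 14.8 kJ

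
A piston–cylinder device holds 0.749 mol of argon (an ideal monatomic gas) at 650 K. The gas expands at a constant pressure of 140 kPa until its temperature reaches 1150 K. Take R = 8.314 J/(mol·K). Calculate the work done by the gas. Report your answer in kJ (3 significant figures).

W ≈ 3.11 kJ

Isobaric: W = P ΔV = nR ΔT.
W = (0.749)(8.314)(1150 − 650) = 3114 J.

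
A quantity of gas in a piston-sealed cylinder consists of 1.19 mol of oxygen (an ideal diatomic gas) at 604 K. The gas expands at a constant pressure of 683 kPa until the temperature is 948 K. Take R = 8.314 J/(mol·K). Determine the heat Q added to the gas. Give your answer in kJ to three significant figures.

Q ≈ 11.9 kJ

Isobaric: W = nRΔT = (1.19)(8.314)(344) = 3403 J.
ΔU = nCᵥΔT with Cᵥ = 5R/2: ΔU = (1.19)(20.79)(344) = 8509 J.
Q = ΔU + W = 8509 + 3403 = 11912 J.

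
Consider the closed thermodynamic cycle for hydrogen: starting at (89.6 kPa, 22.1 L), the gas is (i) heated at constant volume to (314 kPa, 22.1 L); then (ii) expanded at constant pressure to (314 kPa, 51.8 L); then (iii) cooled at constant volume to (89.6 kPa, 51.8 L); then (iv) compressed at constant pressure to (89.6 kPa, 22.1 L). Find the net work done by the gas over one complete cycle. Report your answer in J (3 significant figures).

Constant-volume legs do no work.
W(ii) = (314)(51.8 − 22.1) = 9326 J; W(iv) = (89.6)(22.1 − 51.8) = -2661 J.
W_net = 9326 − 2661 = 6665 J (the clockwise enclosed area).

W_net ≈ 6660 J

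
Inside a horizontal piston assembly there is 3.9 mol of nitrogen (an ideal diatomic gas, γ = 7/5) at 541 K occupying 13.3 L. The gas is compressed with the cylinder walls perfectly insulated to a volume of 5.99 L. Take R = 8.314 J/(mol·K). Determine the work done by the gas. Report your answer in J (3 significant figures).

Adiabatic: TV^(γ−1) = const with γ = 7/5.
T₂ = T₁ (V₁/V₂)^(γ−1) = 541 × (13.3/5.99)^0.4 = 541 × 1.376 = 744.3 K.
W_by = nCᵥ(T₁ − T₂) = (3.9)(20.79)(541 − 744.3) = -16482 J.

W ≈ -16500 J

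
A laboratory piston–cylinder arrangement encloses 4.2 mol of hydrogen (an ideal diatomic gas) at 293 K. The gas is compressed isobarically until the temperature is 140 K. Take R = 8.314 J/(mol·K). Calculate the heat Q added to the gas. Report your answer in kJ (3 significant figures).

Q ≈ -18.7 kJ

Isobaric: W = nRΔT = (4.2)(8.314)(-153) = -5343 J.
ΔU = nCᵥΔT with Cᵥ = 5R/2: ΔU = (4.2)(20.79)(-153) = -13356 J.
Q = ΔU + W = -13356 − 5343 = -18699 J.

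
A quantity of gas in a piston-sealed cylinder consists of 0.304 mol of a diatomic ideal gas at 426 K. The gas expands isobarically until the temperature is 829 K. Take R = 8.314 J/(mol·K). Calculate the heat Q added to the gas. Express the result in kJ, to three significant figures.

Q ≈ 3.56 kJ

Isobaric: W = nRΔT = (0.304)(8.314)(403) = 1019 J.
ΔU = nCᵥΔT with Cᵥ = 5R/2: ΔU = (0.304)(20.79)(403) = 2546 J.
Q = ΔU + W = 2546 + 1019 = 3565 J.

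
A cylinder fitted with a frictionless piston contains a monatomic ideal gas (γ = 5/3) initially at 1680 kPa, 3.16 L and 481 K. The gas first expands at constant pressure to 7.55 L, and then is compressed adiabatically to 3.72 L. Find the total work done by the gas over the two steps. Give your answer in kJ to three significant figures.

Step 1 (isobaric): W = PΔV = (1680 kPa)(7.55 − 3.16 L) = 7375 J.
After step 1: P = 1680 kPa, V = 7.55 L, T = 1149 K.
Step 2 (adiabatic): W = (P₁V₁ − P₂V₂)/(γ−1) = (12684 − 20333)/0.667 = -11473 J.
W_total = 7375 − 11473 = -4098 J.

W_total ≈ -4.10 kJ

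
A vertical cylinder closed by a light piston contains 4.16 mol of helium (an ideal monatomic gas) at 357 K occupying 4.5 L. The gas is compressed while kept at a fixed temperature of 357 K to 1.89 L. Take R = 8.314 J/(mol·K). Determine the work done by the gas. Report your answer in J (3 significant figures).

W ≈ -10700 J

Isothermal: W = nRT ln(V₂/V₁).
W = (4.16)(8.314)(357) × ln(1.89/4.5)
  = 12347 × -0.8675
W_by_gas = -10711 J.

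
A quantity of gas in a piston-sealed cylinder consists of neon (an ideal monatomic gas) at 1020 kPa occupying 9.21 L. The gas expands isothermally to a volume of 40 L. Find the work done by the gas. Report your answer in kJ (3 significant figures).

Isothermal: W = nRT ln(V₂/V₁) = P₁V₁ ln(V₂/V₁).
P₁V₁ = (1020 kPa)(9.21 L) = 9394 J.
W = 9394 × ln(40/9.21) = 9394 × 1.469
W_by_gas = 13796 J.

W ≈ 13.8 kJ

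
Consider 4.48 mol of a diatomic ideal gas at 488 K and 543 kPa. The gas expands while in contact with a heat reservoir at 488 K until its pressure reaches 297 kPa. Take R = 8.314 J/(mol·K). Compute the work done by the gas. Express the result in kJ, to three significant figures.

W ≈ 11.0 kJ

Isothermal process: W = nRT ln(V₂/V₁) = nRT ln(P₁/P₂).
W = (4.48)(8.314)(488) × ln(543/297)
  = 18176 × ln(1.828) = 18176 × 0.6034
W_by_gas = 10967 J.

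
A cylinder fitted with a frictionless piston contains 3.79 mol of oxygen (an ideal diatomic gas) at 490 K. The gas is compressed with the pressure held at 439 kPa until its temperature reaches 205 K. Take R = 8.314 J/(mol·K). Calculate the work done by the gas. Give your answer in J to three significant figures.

W ≈ -8980 J

Isobaric: W = P ΔV = nR ΔT.
W = (3.79)(8.314)(205 − 490) = -8980 J.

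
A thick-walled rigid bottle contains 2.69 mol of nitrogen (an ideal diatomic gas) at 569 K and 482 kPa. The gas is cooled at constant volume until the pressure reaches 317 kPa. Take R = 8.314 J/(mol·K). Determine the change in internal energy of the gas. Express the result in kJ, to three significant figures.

Constant volume ⇒ W = 0, so Q = ΔU = nCᵥΔT with Cᵥ = 5R/2 = 20.79 J/(mol·K).
At constant V, T₂/T₁ = P₂/P₁ ⇒ ΔT = T₁(P₂/P₁ − 1) = 569·(317/482 − 1) = -194.8 K.
ΔU = (2.69)(20.79)(-194.8) = -10891 J.

ΔU ≈ -10.9 kJ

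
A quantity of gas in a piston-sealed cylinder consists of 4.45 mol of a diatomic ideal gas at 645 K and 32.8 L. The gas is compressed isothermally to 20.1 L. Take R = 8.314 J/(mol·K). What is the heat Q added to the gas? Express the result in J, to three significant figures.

Q ≈ -11700 J

Isothermal ⇒ ΔU = 0, so Q = W = nRT ln(V₂/V₁).
Q = (4.45)(8.314)(645) ln(20.1/32.8) = 23863 × -0.4897 = -11686 J.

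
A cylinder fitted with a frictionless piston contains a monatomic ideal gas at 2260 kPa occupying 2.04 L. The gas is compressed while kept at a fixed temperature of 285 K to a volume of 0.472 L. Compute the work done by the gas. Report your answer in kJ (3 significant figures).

W ≈ -6.75 kJ

Isothermal: W = nRT ln(V₂/V₁) = P₁V₁ ln(V₂/V₁).
P₁V₁ = (2260 kPa)(2.04 L) = 4610 J.
W = 4610 × ln(0.472/2.04) = 4610 × -1.464
W_by_gas = -6748 J.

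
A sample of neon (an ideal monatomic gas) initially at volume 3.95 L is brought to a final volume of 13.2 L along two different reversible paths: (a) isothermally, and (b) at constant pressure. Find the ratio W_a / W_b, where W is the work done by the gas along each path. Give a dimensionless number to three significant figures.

Path (a) isothermal: W = P₁V₁ ln(V₂/V₁) → W_a/(P₁V₁) = 1.207.
Path (b) isobaric: W = P₁(V₂ − V₁) → W_b/(P₁V₁) = 2.342.
W_a / W_b = 1.207 / 2.342 = 0.5152.

W_a / W_b ≈ 0.515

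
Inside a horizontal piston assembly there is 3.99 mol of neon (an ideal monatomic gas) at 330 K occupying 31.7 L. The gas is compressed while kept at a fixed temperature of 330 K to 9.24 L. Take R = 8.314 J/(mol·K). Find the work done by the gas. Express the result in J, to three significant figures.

W ≈ -13500 J

Isothermal: W = nRT ln(V₂/V₁).
W = (3.99)(8.314)(330) × ln(9.24/31.7)
  = 10947 × -1.233
W_by_gas = -13495 J.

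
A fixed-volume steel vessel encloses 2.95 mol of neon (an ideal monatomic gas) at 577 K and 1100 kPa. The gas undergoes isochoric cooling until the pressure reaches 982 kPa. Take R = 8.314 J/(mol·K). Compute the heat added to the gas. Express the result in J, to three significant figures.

Constant volume ⇒ W = 0, so Q = ΔU = nCᵥΔT with Cᵥ = 3R/2 = 12.47 J/(mol·K).
At constant V, T₂/T₁ = P₂/P₁ ⇒ ΔT = T₁(P₂/P₁ − 1) = 577·(982/1100 − 1) = -61.9 K.
ΔU = (2.95)(12.47)(-61.9) = -2277 J.

Q ≈ -2280 J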